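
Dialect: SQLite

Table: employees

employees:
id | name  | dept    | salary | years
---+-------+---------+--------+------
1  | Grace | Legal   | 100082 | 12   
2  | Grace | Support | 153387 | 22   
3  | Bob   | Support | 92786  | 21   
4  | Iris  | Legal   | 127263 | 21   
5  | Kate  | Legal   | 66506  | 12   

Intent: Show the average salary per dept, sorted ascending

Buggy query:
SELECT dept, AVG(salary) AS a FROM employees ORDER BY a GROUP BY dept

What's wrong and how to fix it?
Bug: GROUP BY must precede ORDER BY

Fix: Reorder: SELECT … FROM … GROUP BY … ORDER BY …

Corrected query:
SELECT dept, AVG(salary) AS a FROM employees GROUP BY dept ORDER BY a

Result:
dept    | a           
--------+-------------
Legal   | 97950.333333
Support | 123086.5    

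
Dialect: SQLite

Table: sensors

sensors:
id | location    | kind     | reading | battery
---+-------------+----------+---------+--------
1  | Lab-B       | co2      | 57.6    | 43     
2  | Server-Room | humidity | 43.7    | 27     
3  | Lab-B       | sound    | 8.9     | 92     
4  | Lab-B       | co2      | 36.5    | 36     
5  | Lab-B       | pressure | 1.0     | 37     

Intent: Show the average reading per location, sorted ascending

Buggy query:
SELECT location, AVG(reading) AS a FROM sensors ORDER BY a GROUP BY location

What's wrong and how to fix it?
Bug: GROUP BY must precede ORDER BY

Fix: Reorder: SELECT … FROM … GROUP BY … ORDER BY …

Corrected query:
SELECT location, AVG(reading) AS a FROM sensors GROUP BY location ORDER BY a

Result:
location    | a   
------------+-----
Lab-B       | 26  
Server-Room | 43.7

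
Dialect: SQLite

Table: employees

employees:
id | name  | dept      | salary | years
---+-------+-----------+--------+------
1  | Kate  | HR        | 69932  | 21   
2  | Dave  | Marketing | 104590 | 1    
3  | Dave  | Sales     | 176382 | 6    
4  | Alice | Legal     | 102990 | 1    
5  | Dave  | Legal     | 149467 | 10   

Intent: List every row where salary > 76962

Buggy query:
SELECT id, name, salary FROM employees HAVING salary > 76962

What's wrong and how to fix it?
Bug: HAVING filters the output of aggregation, but this query has no GROUP BY and no aggregate functions, so SQLite rejects it (HAVING clause on a non-aggregate query); the condition here is per row

Fix: Replace HAVING with WHERE since the condition applies to individual rows

Corrected query:
SELECT id, name, salary FROM employees WHERE salary > 76962

Result:
id | name  | salary
---+-------+-------
2  | Dave  | 104590
3  | Dave  | 176382
4  | Alice | 102990
5  | Dave  | 149467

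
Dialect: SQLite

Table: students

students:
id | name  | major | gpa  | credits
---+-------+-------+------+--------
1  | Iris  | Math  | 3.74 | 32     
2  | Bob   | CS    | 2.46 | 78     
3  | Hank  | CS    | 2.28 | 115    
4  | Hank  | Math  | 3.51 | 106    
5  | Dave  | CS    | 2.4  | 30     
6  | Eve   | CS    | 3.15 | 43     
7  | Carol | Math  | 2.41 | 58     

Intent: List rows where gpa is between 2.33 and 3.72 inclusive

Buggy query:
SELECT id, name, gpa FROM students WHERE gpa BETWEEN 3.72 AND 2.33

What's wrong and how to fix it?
Bug: The bounds are reversed; BETWEEN a AND b requires a <= b to match anything

Fix: Write BETWEEN 2.33 AND 3.72

Corrected query:
SELECT id, name, gpa FROM students WHERE gpa BETWEEN 2.33 AND 3.72

Result:
id | name  | gpa 
---+-------+-----
2  | Bob   | 2.46
4  | Hank  | 3.51
5  | Dave  | 2.4 
6  | Eve   | 3.15
7  | Carol | 2.41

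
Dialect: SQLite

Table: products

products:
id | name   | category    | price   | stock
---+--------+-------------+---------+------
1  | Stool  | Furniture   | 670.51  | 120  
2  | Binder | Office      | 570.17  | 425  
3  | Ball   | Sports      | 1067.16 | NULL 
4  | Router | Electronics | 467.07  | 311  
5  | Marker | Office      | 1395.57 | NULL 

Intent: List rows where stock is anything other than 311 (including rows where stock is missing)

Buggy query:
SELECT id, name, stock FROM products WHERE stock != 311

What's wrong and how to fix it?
Bug: Inequality against NULL is unknown, not true; rows with NULL are dropped

Fix: Add an explicit OR stock IS NULL to include the missing-value rows

Corrected query:
SELECT id, name, stock FROM products WHERE stock != 311 OR stock IS NULL

Result:
id | name   | stock
---+--------+------
1  | Stool  | 120  
2  | Binder | 425  
3  | Ball   | NULL 
5  | Marker | NULL 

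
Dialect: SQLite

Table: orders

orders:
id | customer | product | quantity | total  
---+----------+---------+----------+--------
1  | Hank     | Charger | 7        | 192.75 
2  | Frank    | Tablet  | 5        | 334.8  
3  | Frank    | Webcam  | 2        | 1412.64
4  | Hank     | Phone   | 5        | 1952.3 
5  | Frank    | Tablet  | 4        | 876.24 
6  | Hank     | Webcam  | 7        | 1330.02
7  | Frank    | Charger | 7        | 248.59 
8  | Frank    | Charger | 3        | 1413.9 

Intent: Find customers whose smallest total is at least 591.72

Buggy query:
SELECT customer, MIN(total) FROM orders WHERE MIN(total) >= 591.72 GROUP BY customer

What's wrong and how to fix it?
Bug: Aggregates like MIN are computed per group after WHERE runs

Fix: Replace WHERE with HAVING after the GROUP BY

Corrected query:
SELECT customer, MIN(total) FROM orders GROUP BY customer HAVING MIN(total) >= 591.72

Result:
(no rows)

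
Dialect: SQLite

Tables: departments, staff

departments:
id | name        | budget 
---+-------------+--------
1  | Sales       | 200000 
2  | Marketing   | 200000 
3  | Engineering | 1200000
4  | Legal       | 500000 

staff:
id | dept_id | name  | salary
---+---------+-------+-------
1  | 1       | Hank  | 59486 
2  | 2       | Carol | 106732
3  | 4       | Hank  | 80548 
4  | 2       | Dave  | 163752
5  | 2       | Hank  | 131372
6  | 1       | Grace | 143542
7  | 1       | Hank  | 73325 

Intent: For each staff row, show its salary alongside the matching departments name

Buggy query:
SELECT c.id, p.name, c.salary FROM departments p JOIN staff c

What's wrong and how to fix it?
Bug: Missing join condition: each staff row is matched to all departments rows instead of just its own

Fix: Specify the join condition linking the foreign key to the parent id

Corrected query:
SELECT c.id, p.name, c.salary FROM departments p JOIN staff c ON c.dept_id = p.id

Result:
id | name      | salary
---+-----------+-------
1  | Sales     | 59486 
2  | Marketing | 106732
3  | Legal     | 80548 
4  | Marketing | 163752
5  | Marketing | 131372
6  | Sales     | 143542
7  | Sales     | 73325 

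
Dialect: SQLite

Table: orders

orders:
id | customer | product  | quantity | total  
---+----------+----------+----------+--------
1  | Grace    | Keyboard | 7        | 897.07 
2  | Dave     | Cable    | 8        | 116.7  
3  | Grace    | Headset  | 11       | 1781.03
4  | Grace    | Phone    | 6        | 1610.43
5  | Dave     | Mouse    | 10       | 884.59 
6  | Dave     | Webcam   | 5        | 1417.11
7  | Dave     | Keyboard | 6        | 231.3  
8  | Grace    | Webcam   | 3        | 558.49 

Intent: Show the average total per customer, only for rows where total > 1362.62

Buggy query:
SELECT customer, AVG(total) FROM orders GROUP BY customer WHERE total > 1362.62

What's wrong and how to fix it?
Bug: WHERE cannot follow GROUP BY

Fix: Move the WHERE clause before GROUP BY

Corrected query:
SELECT customer, AVG(total) FROM orders WHERE total > 1362.62 GROUP BY customer

Result:
customer | AVG(total)
---------+-----------
Dave     | 1417.11   
Grace    | 1695.73   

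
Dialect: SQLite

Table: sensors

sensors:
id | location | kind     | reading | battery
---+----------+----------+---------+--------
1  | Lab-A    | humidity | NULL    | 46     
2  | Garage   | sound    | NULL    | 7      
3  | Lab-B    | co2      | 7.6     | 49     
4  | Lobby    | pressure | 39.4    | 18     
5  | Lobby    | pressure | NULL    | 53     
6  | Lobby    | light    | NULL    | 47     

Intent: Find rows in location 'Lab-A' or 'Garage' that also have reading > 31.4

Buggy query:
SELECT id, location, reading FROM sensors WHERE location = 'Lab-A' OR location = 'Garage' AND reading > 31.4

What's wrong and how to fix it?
Bug: AND binds tighter than OR, so this parses as location = 'Lab-A' OR (location = 'Garage' AND reading > 31.4)

Fix: Group the OR with parentheses (or use IN), then AND the threshold

Corrected query:
SELECT id, location, reading FROM sensors WHERE (location = 'Lab-A' OR location = 'Garage') AND reading > 31.4

Result:
(no rows)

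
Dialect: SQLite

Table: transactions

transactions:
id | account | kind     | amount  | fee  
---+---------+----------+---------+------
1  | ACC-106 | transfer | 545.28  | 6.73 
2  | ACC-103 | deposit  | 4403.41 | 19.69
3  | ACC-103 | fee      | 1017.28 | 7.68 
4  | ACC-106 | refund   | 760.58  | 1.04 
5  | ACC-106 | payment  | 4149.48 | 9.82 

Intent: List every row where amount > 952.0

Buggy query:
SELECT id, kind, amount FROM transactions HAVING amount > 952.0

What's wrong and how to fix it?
Bug: HAVING filters the output of aggregation, but this query has no GROUP BY and no aggregate functions, so SQLite rejects it (HAVING clause on a non-aggregate query); the condition here is per row

Fix: Use WHERE for row-level filtering

Corrected query:
SELECT id, kind, amount FROM transactions WHERE amount > 952.0

Result:
id | kind    | amount 
---+---------+--------
2  | deposit | 4403.41
3  | fee     | 1017.28
5  | payment | 4149.48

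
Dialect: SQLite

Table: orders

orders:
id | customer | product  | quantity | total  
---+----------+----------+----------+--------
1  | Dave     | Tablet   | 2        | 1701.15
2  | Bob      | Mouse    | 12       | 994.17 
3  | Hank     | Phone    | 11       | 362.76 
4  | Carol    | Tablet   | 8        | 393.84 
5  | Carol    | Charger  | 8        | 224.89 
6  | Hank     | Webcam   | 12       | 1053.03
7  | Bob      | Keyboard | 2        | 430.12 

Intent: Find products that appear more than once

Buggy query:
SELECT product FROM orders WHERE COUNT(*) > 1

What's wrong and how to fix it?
Bug: COUNT(*) is an aggregate and cannot be used in WHERE

Fix: GROUP BY product, then filter groups with HAVING COUNT(*) > 1

Corrected query:
SELECT product FROM orders GROUP BY product HAVING COUNT(*) > 1

Result:
product
-------
Tablet 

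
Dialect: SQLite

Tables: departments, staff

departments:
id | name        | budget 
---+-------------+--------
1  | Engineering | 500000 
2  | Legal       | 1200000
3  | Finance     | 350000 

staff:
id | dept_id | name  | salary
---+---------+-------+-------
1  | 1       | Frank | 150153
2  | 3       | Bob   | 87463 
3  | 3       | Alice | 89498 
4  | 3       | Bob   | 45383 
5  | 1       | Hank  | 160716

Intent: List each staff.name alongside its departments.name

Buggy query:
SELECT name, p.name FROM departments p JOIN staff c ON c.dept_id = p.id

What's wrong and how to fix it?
Bug: Both tables have a 'name' column; the unqualified reference is ambiguous

Fix: Qualify the column with its table alias (c.name)

Corrected query:
SELECT c.name, p.name FROM departments p JOIN staff c ON c.dept_id = p.id

Result:
name  | name       
------+------------
Frank | Engineering
Bob   | Finance    
Alice | Finance    
Bob   | Finance    
Hank  | Engineering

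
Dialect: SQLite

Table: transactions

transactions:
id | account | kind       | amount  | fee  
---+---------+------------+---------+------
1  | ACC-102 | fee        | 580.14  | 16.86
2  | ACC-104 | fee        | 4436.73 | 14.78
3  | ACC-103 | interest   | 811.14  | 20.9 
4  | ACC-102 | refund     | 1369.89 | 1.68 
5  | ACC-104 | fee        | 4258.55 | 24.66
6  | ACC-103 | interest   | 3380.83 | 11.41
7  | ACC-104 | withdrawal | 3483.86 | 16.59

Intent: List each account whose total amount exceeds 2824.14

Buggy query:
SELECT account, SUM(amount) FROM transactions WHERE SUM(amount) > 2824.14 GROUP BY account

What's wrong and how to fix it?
Bug: WHERE runs before GROUP BY, so aggregates aren't available there

Fix: Move the aggregate condition to a HAVING clause

Corrected query:
SELECT account, SUM(amount) FROM transactions GROUP BY account HAVING SUM(amount) > 2824.14

Result:
account | SUM(amount)
--------+------------
ACC-103 | 4191.97    
ACC-104 | 12179.14   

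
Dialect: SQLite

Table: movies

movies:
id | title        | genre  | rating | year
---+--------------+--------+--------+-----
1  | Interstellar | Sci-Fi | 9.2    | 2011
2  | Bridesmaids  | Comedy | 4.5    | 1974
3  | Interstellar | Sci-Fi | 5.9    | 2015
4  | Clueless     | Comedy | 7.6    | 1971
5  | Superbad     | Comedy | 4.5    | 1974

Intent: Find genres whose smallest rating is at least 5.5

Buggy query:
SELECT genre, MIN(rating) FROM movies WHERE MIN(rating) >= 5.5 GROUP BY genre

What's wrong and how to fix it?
Bug: MIN() in WHERE is a misuse of aggregate

Fix: Replace WHERE with HAVING after the GROUP BY

Corrected query:
SELECT genre, MIN(rating) FROM movies GROUP BY genre HAVING MIN(rating) >= 5.5

Result:
genre  | MIN(rating)
-------+------------
Sci-Fi | 5.9        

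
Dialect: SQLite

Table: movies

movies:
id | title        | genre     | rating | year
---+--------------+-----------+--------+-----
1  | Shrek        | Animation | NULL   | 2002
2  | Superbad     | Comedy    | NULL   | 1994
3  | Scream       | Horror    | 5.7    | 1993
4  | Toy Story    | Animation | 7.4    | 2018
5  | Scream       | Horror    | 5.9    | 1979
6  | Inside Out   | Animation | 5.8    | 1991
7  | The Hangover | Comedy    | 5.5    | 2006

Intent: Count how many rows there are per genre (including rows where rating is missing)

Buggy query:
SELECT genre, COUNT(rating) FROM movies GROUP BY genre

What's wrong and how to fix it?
Bug: COUNT(rating) skips NULLs, so groups with missing rating are undercounted

Fix: Replace COUNT(rating) with COUNT(*)

Corrected query:
SELECT genre, COUNT(*) FROM movies GROUP BY genre

Result:
genre     | COUNT(*)
----------+---------
Animation | 3       
Comedy    | 2       
Horror    | 2       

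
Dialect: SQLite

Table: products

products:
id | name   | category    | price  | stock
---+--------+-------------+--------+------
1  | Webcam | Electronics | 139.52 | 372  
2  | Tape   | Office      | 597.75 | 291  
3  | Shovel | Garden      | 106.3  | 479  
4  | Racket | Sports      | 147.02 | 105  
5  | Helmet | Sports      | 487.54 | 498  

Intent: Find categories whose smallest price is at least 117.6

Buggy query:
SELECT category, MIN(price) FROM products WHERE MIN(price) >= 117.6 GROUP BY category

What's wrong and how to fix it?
Bug: MIN() in WHERE is a misuse of aggregate

Fix: Use HAVING for the per-group MIN condition

Corrected query:
SELECT category, MIN(price) FROM products GROUP BY category HAVING MIN(price) >= 117.6

Result:
category    | MIN(price)
------------+-----------
Electronics | 139.52    
Office      | 597.75    
Sports      | 147.02    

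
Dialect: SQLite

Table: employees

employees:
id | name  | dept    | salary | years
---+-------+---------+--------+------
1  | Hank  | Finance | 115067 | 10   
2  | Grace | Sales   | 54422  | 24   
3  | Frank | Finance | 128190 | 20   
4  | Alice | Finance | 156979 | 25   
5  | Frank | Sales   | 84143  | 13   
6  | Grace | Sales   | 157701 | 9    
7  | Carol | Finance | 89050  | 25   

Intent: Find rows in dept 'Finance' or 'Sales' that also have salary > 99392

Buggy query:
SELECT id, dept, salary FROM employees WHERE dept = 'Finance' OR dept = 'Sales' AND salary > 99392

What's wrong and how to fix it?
Bug: Without parentheses, AND is evaluated before OR, so the salary filter only applies to the 'Sales' branch

Fix: Add parentheses around the OR so the AND applies to both alternatives

Corrected query:
SELECT id, dept, salary FROM employees WHERE (dept = 'Finance' OR dept = 'Sales') AND salary > 99392

Result:
id | dept    | salary
---+---------+-------
1  | Finance | 115067
3  | Finance | 128190
4  | Finance | 156979
6  | Sales   | 157701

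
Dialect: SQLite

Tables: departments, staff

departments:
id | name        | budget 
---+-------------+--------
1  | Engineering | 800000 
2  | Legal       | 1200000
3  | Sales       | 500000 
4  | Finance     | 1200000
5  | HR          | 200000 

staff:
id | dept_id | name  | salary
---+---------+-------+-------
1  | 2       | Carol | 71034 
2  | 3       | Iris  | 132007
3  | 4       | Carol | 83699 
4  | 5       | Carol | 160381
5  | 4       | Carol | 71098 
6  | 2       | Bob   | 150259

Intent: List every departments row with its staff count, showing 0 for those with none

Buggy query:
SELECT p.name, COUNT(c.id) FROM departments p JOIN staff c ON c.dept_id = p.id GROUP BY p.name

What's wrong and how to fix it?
Bug: INNER JOIN drops departments rows that have no matching staff rows

Fix: Switch to LEFT JOIN to retain unmatched parent rows

Corrected query:
SELECT p.name, COUNT(c.id) FROM departments p LEFT JOIN staff c ON c.dept_id = p.id GROUP BY p.name

Result:
name        | COUNT(c.id)
------------+------------
Engineering | 0          
Finance     | 2          
HR          | 1          
Legal       | 2          
Sales       | 1          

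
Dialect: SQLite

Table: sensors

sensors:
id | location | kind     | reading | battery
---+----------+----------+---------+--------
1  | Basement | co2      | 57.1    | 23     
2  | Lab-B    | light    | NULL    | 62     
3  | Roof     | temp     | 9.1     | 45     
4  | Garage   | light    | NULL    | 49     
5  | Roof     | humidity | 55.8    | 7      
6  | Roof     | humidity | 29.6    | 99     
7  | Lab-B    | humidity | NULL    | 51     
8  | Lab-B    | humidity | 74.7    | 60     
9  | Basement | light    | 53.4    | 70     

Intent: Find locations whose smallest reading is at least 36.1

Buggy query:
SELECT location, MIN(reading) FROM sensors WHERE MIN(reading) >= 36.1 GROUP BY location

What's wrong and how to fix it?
Bug: Aggregates like MIN are computed per group after WHERE runs

Fix: Replace WHERE with HAVING after the GROUP BY

Corrected query:
SELECT location, MIN(reading) FROM sensors GROUP BY location HAVING MIN(reading) >= 36.1

Result:
location | MIN(reading)
---------+-------------
Basement | 53.4        
Lab-B    | 74.7        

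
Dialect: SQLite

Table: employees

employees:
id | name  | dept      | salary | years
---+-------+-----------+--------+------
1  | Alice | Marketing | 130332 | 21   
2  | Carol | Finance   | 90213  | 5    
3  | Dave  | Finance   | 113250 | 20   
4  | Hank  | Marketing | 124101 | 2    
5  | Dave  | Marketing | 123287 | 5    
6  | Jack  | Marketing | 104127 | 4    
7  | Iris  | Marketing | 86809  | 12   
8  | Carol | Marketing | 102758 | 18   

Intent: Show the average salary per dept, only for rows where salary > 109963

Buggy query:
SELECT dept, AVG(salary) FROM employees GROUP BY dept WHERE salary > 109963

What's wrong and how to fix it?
Bug: Row-level WHERE must come before GROUP BY in the clause order

Fix: Move the WHERE clause before GROUP BY

Corrected query:
SELECT dept, AVG(salary) FROM employees WHERE salary > 109963 GROUP BY dept

Result:
dept      | AVG(salary)  
----------+--------------
Finance   | 113250       
Marketing | 125906.666667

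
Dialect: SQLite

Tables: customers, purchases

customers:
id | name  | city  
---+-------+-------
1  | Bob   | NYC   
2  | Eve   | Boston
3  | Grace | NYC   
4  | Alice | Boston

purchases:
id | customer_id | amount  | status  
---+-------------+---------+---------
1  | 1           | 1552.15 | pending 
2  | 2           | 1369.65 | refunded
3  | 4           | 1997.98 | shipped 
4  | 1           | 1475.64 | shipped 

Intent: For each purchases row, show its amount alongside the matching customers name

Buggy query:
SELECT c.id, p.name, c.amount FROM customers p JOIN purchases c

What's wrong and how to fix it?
Bug: Missing join condition: each purchases row is matched to all customers rows instead of just its own

Fix: Specify the join condition linking the foreign key to the parent id

Corrected query:
SELECT c.id, p.name, c.amount FROM customers p JOIN purchases c ON c.customer_id = p.id

Result:
id | name  | amount 
---+-------+--------
1  | Bob   | 1552.15
2  | Eve   | 1369.65
3  | Alice | 1997.98
4  | Bob   | 1475.64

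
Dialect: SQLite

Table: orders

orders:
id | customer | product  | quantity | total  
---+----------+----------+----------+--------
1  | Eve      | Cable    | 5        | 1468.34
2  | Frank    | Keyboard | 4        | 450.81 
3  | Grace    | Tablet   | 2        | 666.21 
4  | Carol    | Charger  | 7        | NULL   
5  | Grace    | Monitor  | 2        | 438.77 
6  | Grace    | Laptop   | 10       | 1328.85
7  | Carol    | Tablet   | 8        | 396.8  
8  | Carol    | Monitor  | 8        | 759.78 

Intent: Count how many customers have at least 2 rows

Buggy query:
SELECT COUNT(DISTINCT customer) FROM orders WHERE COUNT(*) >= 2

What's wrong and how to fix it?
Bug: COUNT(*) cannot appear in WHERE; the per-group count doesn't exist yet

Fix: Group first with HAVING COUNT(*) >= 2, then COUNT the resulting groups

Corrected query:
SELECT COUNT(*) FROM (SELECT customer FROM orders GROUP BY customer HAVING COUNT(*) >= 2)

Result:
COUNT(*)
--------
2       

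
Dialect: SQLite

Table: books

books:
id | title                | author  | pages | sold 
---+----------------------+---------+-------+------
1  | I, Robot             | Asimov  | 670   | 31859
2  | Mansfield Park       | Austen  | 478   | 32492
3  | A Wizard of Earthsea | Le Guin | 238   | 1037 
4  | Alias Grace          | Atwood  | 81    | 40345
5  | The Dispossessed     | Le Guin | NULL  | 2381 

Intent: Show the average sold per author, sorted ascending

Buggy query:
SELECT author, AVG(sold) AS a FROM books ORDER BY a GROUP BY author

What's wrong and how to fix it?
Bug: ORDER BY appears before GROUP BY; SQL clause order requires GROUP BY first

Fix: Reorder: SELECT … FROM … GROUP BY … ORDER BY …

Corrected query:
SELECT author, AVG(sold) AS a FROM books GROUP BY author ORDER BY a

Result:
author  | a    
--------+------
Le Guin | 1709 
Asimov  | 31859
Austen  | 32492
Atwood  | 40345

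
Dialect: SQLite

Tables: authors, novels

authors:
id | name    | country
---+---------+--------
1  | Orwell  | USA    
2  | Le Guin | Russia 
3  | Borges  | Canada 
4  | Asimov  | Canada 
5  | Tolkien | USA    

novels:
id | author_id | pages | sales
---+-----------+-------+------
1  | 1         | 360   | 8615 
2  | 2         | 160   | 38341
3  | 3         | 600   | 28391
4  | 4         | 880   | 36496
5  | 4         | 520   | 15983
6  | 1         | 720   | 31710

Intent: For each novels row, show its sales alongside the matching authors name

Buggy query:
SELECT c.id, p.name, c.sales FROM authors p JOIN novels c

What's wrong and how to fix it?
Bug: JOIN with no ON clause produces a cartesian product; every novels row pairs with every authors row

Fix: Add ON c.author_id = p.id to the JOIN

Corrected query:
SELECT c.id, p.name, c.sales FROM authors p JOIN novels c ON c.author_id = p.id

Result:
id | name    | sales
---+---------+------
1  | Orwell  | 8615 
2  | Le Guin | 38341
3  | Borges  | 28391
4  | Asimov  | 36496
5  | Asimov  | 15983
6  | Orwell  | 31710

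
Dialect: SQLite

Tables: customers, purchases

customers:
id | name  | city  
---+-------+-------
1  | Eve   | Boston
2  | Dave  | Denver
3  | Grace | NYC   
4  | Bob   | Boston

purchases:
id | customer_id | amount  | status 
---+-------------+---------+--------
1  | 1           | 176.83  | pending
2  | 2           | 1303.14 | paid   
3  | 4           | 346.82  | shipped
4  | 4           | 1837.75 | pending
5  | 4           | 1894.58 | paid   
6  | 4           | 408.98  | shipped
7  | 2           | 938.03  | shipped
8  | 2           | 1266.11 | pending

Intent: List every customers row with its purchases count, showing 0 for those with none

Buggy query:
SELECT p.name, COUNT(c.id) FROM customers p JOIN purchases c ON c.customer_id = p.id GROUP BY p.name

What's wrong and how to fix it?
Bug: An inner join excludes parents with zero children

Fix: Use LEFT JOIN so parents without children still appear (COUNT(c.id) gives 0)

Corrected query:
SELECT p.name, COUNT(c.id) FROM customers p LEFT JOIN purchases c ON c.customer_id = p.id GROUP BY p.name

Result:
name  | COUNT(c.id)
------+------------
Bob   | 4          
Dave  | 3          
Eve   | 1          
Grace | 0          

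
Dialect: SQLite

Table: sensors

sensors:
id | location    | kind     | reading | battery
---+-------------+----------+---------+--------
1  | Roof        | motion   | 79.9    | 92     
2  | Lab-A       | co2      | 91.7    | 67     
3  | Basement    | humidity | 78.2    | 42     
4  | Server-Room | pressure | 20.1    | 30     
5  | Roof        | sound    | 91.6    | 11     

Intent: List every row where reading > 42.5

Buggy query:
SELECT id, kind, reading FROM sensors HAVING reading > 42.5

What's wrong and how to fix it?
Bug: This is a non-aggregate query (no GROUP BY, no aggregates), so in SQLite the HAVING clause is invalid here; a row-level condition belongs in WHERE

Fix: Use WHERE for row-level filtering

Corrected query:
SELECT id, kind, reading FROM sensors WHERE reading > 42.5

Result:
id | kind     | reading
---+----------+--------
1  | motion   | 79.9   
2  | co2      | 91.7   
3  | humidity | 78.2   
5  | sound    | 91.6   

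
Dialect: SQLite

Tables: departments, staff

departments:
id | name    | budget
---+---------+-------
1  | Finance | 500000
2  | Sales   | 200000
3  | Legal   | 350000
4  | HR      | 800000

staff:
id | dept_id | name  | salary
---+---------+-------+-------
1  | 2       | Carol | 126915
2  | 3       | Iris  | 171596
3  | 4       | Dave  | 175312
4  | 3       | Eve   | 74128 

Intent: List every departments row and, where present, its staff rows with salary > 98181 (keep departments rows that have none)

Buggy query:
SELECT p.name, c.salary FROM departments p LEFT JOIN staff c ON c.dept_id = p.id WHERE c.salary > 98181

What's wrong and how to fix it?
Bug: Filtering c.salary in WHERE discards the NULL rows produced by LEFT JOIN, turning it into an inner join

Fix: Put 'c.salary > 98181' in the JOIN's ON clause instead of WHERE

Corrected query:
SELECT p.name, c.salary FROM departments p LEFT JOIN staff c ON c.dept_id = p.id AND c.salary > 98181

Result:
name    | salary
--------+-------
Finance | NULL  
Sales   | 126915
Legal   | 171596
HR      | 175312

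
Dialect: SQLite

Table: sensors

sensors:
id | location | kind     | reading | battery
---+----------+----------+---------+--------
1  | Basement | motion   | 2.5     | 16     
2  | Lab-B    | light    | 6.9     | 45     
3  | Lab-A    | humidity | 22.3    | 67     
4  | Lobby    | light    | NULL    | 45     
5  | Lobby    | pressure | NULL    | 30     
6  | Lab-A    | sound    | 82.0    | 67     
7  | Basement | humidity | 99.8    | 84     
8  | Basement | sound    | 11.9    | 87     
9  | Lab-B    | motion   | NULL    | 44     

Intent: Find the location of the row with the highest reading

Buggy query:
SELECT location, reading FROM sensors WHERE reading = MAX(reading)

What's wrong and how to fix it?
Bug: WHERE is evaluated per row; an aggregate over the whole table isn't defined there

Fix: Wrap MAX in a scalar subquery so WHERE compares against a single value

Corrected query:
SELECT location, reading FROM sensors WHERE reading = (SELECT MAX(reading) FROM sensors)

Result:
location | reading
---------+--------
Basement | 99.8   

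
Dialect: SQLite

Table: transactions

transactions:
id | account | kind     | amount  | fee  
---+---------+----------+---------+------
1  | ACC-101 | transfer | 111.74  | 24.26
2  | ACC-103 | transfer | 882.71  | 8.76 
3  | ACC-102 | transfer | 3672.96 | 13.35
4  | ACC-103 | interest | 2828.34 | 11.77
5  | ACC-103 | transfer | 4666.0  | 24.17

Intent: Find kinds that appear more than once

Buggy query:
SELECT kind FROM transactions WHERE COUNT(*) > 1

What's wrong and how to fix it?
Bug: WHERE can't reference COUNT(*); aggregates are computed after WHERE

Fix: Group first, then use HAVING for the count condition

Corrected query:
SELECT kind FROM transactions GROUP BY kind HAVING COUNT(*) > 1

Result:
kind    
--------
transfer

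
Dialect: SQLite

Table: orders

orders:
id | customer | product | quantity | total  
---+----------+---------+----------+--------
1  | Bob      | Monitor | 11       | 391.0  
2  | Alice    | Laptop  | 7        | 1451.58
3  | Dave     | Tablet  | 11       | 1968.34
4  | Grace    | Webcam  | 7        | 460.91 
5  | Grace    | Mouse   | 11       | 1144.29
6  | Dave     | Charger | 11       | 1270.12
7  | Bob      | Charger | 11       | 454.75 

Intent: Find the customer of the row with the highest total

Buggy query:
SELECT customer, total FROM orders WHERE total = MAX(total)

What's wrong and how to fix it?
Bug: WHERE is evaluated per row; an aggregate over the whole table isn't defined there

Fix: Use a subquery: WHERE total = (SELECT MAX(total) FROM orders)

Corrected query:
SELECT customer, total FROM orders WHERE total = (SELECT MAX(total) FROM orders)

Result:
customer | total  
---------+--------
Dave     | 1968.34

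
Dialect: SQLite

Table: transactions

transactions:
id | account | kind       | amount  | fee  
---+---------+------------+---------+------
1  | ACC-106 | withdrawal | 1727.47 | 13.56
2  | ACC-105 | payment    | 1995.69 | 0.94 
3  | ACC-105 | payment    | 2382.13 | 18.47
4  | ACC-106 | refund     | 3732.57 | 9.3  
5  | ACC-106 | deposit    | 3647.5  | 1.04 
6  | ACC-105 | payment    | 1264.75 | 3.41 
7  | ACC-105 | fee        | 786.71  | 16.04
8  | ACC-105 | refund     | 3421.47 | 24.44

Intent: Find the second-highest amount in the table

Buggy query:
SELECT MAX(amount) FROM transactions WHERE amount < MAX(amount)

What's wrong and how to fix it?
Bug: The inner MAX is an aggregate inside WHERE, which is not allowed

Fix: Put the inner MAX in a scalar subquery

Corrected query:
SELECT MAX(amount) FROM transactions WHERE amount < (SELECT MAX(amount) FROM transactions)

Result:
MAX(amount)
-----------
3647.5     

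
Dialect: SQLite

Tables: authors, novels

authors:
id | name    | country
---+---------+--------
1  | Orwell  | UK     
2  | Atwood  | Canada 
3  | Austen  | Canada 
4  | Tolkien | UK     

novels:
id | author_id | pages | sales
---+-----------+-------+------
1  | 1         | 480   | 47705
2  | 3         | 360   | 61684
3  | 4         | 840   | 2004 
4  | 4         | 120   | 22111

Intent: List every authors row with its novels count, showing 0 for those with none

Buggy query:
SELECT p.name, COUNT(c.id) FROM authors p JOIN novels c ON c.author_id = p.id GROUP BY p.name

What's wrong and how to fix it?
Bug: An inner join excludes parents with zero children

Fix: Use LEFT JOIN so parents without children still appear (COUNT(c.id) gives 0)

Corrected query:
SELECT p.name, COUNT(c.id) FROM authors p LEFT JOIN novels c ON c.author_id = p.id GROUP BY p.name

Result:
name    | COUNT(c.id)
--------+------------
Atwood  | 0          
Austen  | 1          
Orwell  | 1          
Tolkien | 2          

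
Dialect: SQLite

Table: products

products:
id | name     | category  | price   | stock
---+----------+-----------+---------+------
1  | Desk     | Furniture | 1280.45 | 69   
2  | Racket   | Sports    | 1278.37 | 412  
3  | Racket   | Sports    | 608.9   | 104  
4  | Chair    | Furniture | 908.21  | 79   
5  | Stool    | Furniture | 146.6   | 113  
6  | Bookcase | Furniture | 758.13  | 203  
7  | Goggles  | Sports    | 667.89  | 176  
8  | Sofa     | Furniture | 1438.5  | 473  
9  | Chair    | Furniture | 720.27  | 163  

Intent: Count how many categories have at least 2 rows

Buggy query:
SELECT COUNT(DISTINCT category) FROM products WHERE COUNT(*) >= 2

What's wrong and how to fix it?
Bug: WHERE filters individual rows, not groups, so a group-level COUNT is invalid there

Fix: Group first with HAVING COUNT(*) >= 2, then COUNT the resulting groups

Corrected query:
SELECT COUNT(*) FROM (SELECT category FROM products GROUP BY category HAVING COUNT(*) >= 2)

Result:
COUNT(*)
--------
2       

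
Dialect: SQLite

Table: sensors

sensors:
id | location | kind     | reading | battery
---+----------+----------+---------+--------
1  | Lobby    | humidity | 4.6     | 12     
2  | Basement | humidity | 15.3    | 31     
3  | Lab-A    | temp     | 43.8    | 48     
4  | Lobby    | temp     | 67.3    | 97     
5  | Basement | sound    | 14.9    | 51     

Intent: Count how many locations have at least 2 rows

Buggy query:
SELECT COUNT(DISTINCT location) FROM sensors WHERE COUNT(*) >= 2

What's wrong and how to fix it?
Bug: WHERE filters individual rows, not groups, so a group-level COUNT is invalid there

Fix: Use a subquery that GROUPs and filters with HAVING, then count its rows

Corrected query:
SELECT COUNT(*) FROM (SELECT location FROM sensors GROUP BY location HAVING COUNT(*) >= 2)

Result:
COUNT(*)
--------
2       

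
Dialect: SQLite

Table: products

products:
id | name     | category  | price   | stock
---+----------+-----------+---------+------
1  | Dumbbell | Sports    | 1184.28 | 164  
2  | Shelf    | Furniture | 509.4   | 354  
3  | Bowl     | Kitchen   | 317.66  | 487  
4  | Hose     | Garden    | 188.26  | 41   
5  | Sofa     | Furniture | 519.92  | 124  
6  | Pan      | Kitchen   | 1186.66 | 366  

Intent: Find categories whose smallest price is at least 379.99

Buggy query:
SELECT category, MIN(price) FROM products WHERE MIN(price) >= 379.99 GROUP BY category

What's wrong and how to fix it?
Bug: Aggregates like MIN are computed per group after WHERE runs

Fix: Use HAVING for the per-group MIN condition

Corrected query:
SELECT category, MIN(price) FROM products GROUP BY category HAVING MIN(price) >= 379.99

Result:
category  | MIN(price)
----------+-----------
Furniture | 509.4     
Sports    | 1184.28   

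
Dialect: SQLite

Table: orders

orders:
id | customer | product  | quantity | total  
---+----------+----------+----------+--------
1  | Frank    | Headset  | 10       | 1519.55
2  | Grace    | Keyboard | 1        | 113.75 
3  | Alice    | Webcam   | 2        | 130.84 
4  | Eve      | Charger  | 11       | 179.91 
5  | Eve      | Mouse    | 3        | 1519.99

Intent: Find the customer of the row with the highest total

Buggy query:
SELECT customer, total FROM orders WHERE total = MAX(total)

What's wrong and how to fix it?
Bug: MAX(total) is an aggregate and cannot be used directly in WHERE

Fix: Wrap MAX in a scalar subquery so WHERE compares against a single value

Corrected query:
SELECT customer, total FROM orders WHERE total = (SELECT MAX(total) FROM orders)

Result:
customer | total  
---------+--------
Eve      | 1519.99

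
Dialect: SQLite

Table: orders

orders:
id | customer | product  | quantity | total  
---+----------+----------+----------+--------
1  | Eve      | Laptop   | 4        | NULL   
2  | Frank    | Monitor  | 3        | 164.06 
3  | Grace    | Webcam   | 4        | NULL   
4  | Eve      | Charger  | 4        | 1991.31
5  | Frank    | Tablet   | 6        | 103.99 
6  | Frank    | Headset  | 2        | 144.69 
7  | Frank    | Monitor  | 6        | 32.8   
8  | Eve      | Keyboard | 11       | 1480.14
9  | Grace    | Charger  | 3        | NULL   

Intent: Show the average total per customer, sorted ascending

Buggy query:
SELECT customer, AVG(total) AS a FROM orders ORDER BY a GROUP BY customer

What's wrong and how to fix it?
Bug: GROUP BY must precede ORDER BY

Fix: Move ORDER BY to the end, after GROUP BY

Corrected query:
SELECT customer, AVG(total) AS a FROM orders GROUP BY customer ORDER BY a

Result:
customer | a       
---------+---------
Grace    | NULL    
Frank    | 111.385 
Eve      | 1735.725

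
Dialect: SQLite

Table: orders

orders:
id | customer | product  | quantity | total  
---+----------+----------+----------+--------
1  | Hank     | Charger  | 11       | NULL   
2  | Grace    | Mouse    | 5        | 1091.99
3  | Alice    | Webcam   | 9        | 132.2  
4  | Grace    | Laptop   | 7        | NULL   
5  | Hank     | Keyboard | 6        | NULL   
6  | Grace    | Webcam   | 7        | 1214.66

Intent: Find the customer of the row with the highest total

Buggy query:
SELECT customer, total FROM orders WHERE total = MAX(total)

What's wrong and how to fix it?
Bug: MAX(total) is an aggregate and cannot be used directly in WHERE

Fix: Use a subquery: WHERE total = (SELECT MAX(total) FROM orders)

Corrected query:
SELECT customer, total FROM orders WHERE total = (SELECT MAX(total) FROM orders)

Result:
customer | total  
---------+--------
Grace    | 1214.66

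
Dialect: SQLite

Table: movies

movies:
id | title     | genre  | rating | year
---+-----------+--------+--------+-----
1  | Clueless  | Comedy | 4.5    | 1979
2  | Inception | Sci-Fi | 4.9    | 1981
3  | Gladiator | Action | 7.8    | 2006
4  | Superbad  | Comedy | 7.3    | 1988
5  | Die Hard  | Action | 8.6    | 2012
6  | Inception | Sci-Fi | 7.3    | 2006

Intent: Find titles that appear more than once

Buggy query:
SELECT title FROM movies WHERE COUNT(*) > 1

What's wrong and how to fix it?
Bug: COUNT(*) is an aggregate and cannot be used in WHERE

Fix: GROUP BY title, then filter groups with HAVING COUNT(*) > 1

Corrected query:
SELECT title FROM movies GROUP BY title HAVING COUNT(*) > 1

Result:
title    
---------
Inception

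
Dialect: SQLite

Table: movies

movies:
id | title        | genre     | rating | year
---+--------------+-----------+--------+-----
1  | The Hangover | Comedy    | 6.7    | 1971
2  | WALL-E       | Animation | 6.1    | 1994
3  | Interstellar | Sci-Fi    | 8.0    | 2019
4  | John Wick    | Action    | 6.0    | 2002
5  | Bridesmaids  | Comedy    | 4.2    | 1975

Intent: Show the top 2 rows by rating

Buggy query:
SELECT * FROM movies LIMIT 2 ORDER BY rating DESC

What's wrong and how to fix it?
Bug: LIMIT must come after ORDER BY

Fix: Swap the clauses: ORDER BY first, then LIMIT

Corrected query:
SELECT * FROM movies ORDER BY rating DESC LIMIT 2

Result:
id | title        | genre  | rating | year
---+--------------+--------+--------+-----
3  | Interstellar | Sci-Fi | 8      | 2019
1  | The Hangover | Comedy | 6.7    | 1971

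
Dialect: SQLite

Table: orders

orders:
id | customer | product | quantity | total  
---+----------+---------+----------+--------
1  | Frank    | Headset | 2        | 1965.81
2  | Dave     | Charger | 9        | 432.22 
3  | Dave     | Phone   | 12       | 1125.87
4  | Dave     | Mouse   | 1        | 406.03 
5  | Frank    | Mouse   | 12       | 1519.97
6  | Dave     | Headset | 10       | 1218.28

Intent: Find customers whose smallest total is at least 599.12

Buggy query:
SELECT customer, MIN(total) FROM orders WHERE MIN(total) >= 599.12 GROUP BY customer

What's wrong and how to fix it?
Bug: MIN() in WHERE is a misuse of aggregate

Fix: Replace WHERE with HAVING after the GROUP BY

Corrected query:
SELECT customer, MIN(total) FROM orders GROUP BY customer HAVING MIN(total) >= 599.12

Result:
customer | MIN(total)
---------+-----------
Frank    | 1519.97   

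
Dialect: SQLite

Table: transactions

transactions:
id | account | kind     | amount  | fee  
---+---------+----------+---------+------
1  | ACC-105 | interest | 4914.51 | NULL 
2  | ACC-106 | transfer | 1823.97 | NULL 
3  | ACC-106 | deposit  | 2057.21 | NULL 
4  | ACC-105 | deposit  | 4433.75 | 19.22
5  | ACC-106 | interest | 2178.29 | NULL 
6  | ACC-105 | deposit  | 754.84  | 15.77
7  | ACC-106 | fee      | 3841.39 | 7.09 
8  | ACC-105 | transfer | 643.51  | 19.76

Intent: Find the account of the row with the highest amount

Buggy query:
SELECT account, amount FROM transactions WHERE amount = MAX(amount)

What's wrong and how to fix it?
Bug: WHERE is evaluated per row; an aggregate over the whole table isn't defined there

Fix: Wrap MAX in a scalar subquery so WHERE compares against a single value

Corrected query:
SELECT account, amount FROM transactions WHERE amount = (SELECT MAX(amount) FROM transactions)

Result:
account | amount 
--------+--------
ACC-105 | 4914.51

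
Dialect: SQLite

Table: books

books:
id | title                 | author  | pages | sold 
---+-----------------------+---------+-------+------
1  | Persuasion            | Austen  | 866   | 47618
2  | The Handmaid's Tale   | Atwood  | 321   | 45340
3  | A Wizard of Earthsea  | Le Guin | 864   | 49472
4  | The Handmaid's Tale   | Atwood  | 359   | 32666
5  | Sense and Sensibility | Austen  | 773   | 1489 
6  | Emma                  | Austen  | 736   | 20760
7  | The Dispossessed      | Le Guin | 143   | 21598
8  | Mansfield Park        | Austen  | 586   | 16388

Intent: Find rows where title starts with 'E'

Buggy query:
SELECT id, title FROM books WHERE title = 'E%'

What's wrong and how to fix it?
Bug: '=' compares the literal string including the % character; pattern matching needs LIKE

Fix: Use LIKE for wildcard pattern matching

Corrected query:
SELECT id, title FROM books WHERE title LIKE 'E%'

Result:
id | title
---+------
6  | Emma 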